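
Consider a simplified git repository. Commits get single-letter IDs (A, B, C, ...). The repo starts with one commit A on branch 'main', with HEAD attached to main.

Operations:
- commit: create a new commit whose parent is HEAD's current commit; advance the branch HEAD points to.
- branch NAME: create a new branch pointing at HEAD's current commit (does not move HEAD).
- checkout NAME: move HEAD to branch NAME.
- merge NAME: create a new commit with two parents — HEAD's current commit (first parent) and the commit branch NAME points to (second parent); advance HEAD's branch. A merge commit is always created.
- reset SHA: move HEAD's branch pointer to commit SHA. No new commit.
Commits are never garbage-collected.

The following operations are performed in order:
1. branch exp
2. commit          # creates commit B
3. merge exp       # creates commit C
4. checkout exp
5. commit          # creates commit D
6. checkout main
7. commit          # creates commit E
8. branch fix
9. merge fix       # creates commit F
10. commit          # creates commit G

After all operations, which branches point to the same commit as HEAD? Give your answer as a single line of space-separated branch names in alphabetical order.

Answer: main

Derivation:
After op 1 (branch): HEAD=main@A [exp=A main=A]
After op 2 (commit): HEAD=main@B [exp=A main=B]
After op 3 (merge): HEAD=main@C [exp=A main=C]
After op 4 (checkout): HEAD=exp@A [exp=A main=C]
After op 5 (commit): HEAD=exp@D [exp=D main=C]
After op 6 (checkout): HEAD=main@C [exp=D main=C]
After op 7 (commit): HEAD=main@E [exp=D main=E]
After op 8 (branch): HEAD=main@E [exp=D fix=E main=E]
After op 9 (merge): HEAD=main@F [exp=D fix=E main=F]
After op 10 (commit): HEAD=main@G [exp=D fix=E main=G]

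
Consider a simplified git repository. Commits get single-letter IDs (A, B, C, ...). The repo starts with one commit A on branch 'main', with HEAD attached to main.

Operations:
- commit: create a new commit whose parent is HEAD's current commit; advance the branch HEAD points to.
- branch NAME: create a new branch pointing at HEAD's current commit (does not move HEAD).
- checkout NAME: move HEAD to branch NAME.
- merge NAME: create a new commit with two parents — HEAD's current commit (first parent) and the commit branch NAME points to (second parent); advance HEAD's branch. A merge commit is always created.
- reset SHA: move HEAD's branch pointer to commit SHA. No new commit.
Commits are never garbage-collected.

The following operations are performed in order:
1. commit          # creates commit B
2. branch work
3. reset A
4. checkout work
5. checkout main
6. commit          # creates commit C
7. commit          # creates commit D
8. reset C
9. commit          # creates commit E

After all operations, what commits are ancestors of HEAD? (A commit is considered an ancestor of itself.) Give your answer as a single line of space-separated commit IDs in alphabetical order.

Answer: A C E

Derivation:
After op 1 (commit): HEAD=main@B [main=B]
After op 2 (branch): HEAD=main@B [main=B work=B]
After op 3 (reset): HEAD=main@A [main=A work=B]
After op 4 (checkout): HEAD=work@B [main=A work=B]
After op 5 (checkout): HEAD=main@A [main=A work=B]
After op 6 (commit): HEAD=main@C [main=C work=B]
After op 7 (commit): HEAD=main@D [main=D work=B]
After op 8 (reset): HEAD=main@C [main=C work=B]
After op 9 (commit): HEAD=main@E [main=E work=B]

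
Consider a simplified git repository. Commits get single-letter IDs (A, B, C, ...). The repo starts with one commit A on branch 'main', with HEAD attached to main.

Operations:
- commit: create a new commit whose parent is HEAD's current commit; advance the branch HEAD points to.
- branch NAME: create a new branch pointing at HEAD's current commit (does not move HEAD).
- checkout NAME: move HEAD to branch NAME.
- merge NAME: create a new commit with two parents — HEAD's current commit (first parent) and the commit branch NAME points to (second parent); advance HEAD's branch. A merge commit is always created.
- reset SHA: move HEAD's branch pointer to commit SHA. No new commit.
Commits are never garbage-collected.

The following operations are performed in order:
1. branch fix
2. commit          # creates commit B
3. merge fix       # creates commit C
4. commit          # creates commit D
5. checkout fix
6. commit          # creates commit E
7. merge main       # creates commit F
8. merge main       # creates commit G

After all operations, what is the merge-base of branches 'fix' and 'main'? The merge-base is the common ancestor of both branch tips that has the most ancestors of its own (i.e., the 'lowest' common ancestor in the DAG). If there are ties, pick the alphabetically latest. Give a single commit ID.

Answer: D

Derivation:
After op 1 (branch): HEAD=main@A [fix=A main=A]
After op 2 (commit): HEAD=main@B [fix=A main=B]
After op 3 (merge): HEAD=main@C [fix=A main=C]
After op 4 (commit): HEAD=main@D [fix=A main=D]
After op 5 (checkout): HEAD=fix@A [fix=A main=D]
After op 6 (commit): HEAD=fix@E [fix=E main=D]
After op 7 (merge): HEAD=fix@F [fix=F main=D]
After op 8 (merge): HEAD=fix@G [fix=G main=D]
ancestors(fix=G): ['A', 'B', 'C', 'D', 'E', 'F', 'G']
ancestors(main=D): ['A', 'B', 'C', 'D']
common: ['A', 'B', 'C', 'D']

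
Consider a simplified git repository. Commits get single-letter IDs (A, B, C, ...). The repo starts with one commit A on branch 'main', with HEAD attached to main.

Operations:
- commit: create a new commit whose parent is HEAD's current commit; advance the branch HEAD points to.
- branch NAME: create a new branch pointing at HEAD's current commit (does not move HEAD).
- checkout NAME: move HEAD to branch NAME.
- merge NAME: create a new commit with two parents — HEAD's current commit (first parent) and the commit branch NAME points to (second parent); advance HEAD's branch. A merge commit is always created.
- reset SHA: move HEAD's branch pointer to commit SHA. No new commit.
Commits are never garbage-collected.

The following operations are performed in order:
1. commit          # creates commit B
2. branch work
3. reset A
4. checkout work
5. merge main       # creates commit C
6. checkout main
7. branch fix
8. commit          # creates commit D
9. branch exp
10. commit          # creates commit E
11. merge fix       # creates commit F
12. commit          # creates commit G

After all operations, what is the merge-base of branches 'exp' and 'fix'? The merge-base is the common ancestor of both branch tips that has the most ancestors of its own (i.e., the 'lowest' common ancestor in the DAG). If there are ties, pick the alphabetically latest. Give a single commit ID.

Answer: A

Derivation:
After op 1 (commit): HEAD=main@B [main=B]
After op 2 (branch): HEAD=main@B [main=B work=B]
After op 3 (reset): HEAD=main@A [main=A work=B]
After op 4 (checkout): HEAD=work@B [main=A work=B]
After op 5 (merge): HEAD=work@C [main=A work=C]
After op 6 (checkout): HEAD=main@A [main=A work=C]
After op 7 (branch): HEAD=main@A [fix=A main=A work=C]
After op 8 (commit): HEAD=main@D [fix=A main=D work=C]
After op 9 (branch): HEAD=main@D [exp=D fix=A main=D work=C]
After op 10 (commit): HEAD=main@E [exp=D fix=A main=E work=C]
After op 11 (merge): HEAD=main@F [exp=D fix=A main=F work=C]
After op 12 (commit): HEAD=main@G [exp=D fix=A main=G work=C]
ancestors(exp=D): ['A', 'D']
ancestors(fix=A): ['A']
common: ['A']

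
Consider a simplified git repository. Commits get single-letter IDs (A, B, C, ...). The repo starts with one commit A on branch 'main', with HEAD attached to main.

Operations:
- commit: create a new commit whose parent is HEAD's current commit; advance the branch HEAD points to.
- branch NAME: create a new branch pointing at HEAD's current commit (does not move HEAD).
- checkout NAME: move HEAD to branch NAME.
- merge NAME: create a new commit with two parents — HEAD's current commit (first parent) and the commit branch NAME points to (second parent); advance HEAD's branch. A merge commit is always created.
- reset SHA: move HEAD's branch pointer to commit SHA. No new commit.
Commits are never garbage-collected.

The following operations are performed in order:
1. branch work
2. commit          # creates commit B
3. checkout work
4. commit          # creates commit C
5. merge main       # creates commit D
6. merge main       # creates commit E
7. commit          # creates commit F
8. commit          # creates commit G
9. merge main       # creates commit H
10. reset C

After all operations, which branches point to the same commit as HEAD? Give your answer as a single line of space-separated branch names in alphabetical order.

Answer: work

Derivation:
After op 1 (branch): HEAD=main@A [main=A work=A]
After op 2 (commit): HEAD=main@B [main=B work=A]
After op 3 (checkout): HEAD=work@A [main=B work=A]
After op 4 (commit): HEAD=work@C [main=B work=C]
After op 5 (merge): HEAD=work@D [main=B work=D]
After op 6 (merge): HEAD=work@E [main=B work=E]
After op 7 (commit): HEAD=work@F [main=B work=F]
After op 8 (commit): HEAD=work@G [main=B work=G]
After op 9 (merge): HEAD=work@H [main=B work=H]
After op 10 (reset): HEAD=work@C [main=B work=C]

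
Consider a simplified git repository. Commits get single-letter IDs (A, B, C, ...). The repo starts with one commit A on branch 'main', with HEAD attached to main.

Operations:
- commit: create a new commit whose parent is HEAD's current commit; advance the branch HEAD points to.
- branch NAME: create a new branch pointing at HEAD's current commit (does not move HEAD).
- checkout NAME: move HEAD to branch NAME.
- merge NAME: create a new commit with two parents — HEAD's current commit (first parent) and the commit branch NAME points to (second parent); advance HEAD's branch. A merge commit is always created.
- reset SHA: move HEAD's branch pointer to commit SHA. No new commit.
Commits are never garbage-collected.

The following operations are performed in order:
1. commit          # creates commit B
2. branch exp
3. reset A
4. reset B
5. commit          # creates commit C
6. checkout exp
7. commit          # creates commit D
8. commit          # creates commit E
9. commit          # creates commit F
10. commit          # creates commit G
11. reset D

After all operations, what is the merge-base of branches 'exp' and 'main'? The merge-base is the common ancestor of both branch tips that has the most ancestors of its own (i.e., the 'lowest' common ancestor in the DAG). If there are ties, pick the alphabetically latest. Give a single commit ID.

Answer: B

Derivation:
After op 1 (commit): HEAD=main@B [main=B]
After op 2 (branch): HEAD=main@B [exp=B main=B]
After op 3 (reset): HEAD=main@A [exp=B main=A]
After op 4 (reset): HEAD=main@B [exp=B main=B]
After op 5 (commit): HEAD=main@C [exp=B main=C]
After op 6 (checkout): HEAD=exp@B [exp=B main=C]
After op 7 (commit): HEAD=exp@D [exp=D main=C]
After op 8 (commit): HEAD=exp@E [exp=E main=C]
After op 9 (commit): HEAD=exp@F [exp=F main=C]
After op 10 (commit): HEAD=exp@G [exp=G main=C]
After op 11 (reset): HEAD=exp@D [exp=D main=C]
ancestors(exp=D): ['A', 'B', 'D']
ancestors(main=C): ['A', 'B', 'C']
common: ['A', 'B']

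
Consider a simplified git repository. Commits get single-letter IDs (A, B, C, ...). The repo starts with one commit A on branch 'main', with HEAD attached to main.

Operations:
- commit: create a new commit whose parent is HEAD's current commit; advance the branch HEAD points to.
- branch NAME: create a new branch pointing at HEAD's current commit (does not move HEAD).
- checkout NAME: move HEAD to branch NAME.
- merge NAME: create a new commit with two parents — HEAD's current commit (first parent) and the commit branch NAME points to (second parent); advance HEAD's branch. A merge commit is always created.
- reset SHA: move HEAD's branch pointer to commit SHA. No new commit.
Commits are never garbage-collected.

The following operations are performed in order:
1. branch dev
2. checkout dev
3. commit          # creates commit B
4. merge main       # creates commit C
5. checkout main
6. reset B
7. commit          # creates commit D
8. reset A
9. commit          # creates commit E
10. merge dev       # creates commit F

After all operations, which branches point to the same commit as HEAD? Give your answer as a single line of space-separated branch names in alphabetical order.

Answer: main

Derivation:
After op 1 (branch): HEAD=main@A [dev=A main=A]
After op 2 (checkout): HEAD=dev@A [dev=A main=A]
After op 3 (commit): HEAD=dev@B [dev=B main=A]
After op 4 (merge): HEAD=dev@C [dev=C main=A]
After op 5 (checkout): HEAD=main@A [dev=C main=A]
After op 6 (reset): HEAD=main@B [dev=C main=B]
After op 7 (commit): HEAD=main@D [dev=C main=D]
After op 8 (reset): HEAD=main@A [dev=C main=A]
After op 9 (commit): HEAD=main@E [dev=C main=E]
After op 10 (merge): HEAD=main@F [dev=C main=F]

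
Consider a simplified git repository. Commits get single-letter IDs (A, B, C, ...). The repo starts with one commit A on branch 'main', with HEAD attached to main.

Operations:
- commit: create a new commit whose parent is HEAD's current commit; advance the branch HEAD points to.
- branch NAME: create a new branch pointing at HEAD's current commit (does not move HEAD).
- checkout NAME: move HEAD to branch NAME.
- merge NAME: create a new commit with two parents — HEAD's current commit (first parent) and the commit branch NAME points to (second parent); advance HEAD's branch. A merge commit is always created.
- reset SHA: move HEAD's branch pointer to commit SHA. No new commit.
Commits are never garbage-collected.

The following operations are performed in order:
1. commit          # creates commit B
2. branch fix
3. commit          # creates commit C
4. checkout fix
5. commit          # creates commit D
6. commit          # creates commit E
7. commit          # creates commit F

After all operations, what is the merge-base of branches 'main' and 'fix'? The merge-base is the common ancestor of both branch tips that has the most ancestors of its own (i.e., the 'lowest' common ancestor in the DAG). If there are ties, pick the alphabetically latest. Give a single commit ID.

After op 1 (commit): HEAD=main@B [main=B]
After op 2 (branch): HEAD=main@B [fix=B main=B]
After op 3 (commit): HEAD=main@C [fix=B main=C]
After op 4 (checkout): HEAD=fix@B [fix=B main=C]
After op 5 (commit): HEAD=fix@D [fix=D main=C]
After op 6 (commit): HEAD=fix@E [fix=E main=C]
After op 7 (commit): HEAD=fix@F [fix=F main=C]
ancestors(main=C): ['A', 'B', 'C']
ancestors(fix=F): ['A', 'B', 'D', 'E', 'F']
common: ['A', 'B']

Answer: B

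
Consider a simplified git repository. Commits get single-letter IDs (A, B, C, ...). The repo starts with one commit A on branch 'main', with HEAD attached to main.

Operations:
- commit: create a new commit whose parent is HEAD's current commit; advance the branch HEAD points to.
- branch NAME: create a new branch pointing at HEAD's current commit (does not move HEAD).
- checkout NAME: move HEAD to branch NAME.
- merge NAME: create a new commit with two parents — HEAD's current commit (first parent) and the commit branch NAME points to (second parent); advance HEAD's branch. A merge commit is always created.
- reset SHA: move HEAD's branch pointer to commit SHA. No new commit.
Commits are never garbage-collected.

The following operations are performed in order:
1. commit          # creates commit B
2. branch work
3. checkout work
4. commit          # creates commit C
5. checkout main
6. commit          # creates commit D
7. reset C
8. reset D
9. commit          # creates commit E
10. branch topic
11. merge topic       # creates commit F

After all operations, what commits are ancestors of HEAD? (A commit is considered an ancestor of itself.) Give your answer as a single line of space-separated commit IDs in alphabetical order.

Answer: A B D E F

Derivation:
After op 1 (commit): HEAD=main@B [main=B]
After op 2 (branch): HEAD=main@B [main=B work=B]
After op 3 (checkout): HEAD=work@B [main=B work=B]
After op 4 (commit): HEAD=work@C [main=B work=C]
After op 5 (checkout): HEAD=main@B [main=B work=C]
After op 6 (commit): HEAD=main@D [main=D work=C]
After op 7 (reset): HEAD=main@C [main=C work=C]
After op 8 (reset): HEAD=main@D [main=D work=C]
After op 9 (commit): HEAD=main@E [main=E work=C]
After op 10 (branch): HEAD=main@E [main=E topic=E work=C]
After op 11 (merge): HEAD=main@F [main=F topic=E work=C]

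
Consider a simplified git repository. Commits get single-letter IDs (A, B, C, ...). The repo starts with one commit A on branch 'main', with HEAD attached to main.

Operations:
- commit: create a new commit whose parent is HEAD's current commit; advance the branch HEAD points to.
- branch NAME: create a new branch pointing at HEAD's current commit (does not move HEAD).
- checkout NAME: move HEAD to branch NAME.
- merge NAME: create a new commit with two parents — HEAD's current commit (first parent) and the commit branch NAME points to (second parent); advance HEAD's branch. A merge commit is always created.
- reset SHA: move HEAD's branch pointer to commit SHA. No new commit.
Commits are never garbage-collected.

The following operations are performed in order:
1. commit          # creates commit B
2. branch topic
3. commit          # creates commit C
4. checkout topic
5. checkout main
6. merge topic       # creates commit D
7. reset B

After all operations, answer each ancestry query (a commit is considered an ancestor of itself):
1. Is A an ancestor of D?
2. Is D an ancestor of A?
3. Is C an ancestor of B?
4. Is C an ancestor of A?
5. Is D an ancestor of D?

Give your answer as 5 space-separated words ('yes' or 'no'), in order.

After op 1 (commit): HEAD=main@B [main=B]
After op 2 (branch): HEAD=main@B [main=B topic=B]
After op 3 (commit): HEAD=main@C [main=C topic=B]
After op 4 (checkout): HEAD=topic@B [main=C topic=B]
After op 5 (checkout): HEAD=main@C [main=C topic=B]
After op 6 (merge): HEAD=main@D [main=D topic=B]
After op 7 (reset): HEAD=main@B [main=B topic=B]
ancestors(D) = {A,B,C,D}; A in? yes
ancestors(A) = {A}; D in? no
ancestors(B) = {A,B}; C in? no
ancestors(A) = {A}; C in? no
ancestors(D) = {A,B,C,D}; D in? yes

Answer: yes no no no yes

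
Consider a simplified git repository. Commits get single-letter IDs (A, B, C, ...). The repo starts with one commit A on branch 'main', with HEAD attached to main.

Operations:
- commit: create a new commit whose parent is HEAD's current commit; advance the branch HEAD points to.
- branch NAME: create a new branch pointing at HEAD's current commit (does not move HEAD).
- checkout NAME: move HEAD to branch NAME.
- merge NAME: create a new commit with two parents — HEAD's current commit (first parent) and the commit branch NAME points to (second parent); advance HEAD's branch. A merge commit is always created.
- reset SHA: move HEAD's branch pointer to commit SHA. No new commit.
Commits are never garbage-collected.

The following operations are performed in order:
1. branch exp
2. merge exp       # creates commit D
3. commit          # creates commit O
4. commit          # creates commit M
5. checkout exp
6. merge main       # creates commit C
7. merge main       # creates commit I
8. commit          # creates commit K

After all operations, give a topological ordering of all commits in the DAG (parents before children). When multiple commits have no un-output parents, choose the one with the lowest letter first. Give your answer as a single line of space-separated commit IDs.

After op 1 (branch): HEAD=main@A [exp=A main=A]
After op 2 (merge): HEAD=main@D [exp=A main=D]
After op 3 (commit): HEAD=main@O [exp=A main=O]
After op 4 (commit): HEAD=main@M [exp=A main=M]
After op 5 (checkout): HEAD=exp@A [exp=A main=M]
After op 6 (merge): HEAD=exp@C [exp=C main=M]
After op 7 (merge): HEAD=exp@I [exp=I main=M]
After op 8 (commit): HEAD=exp@K [exp=K main=M]
commit A: parents=[]
commit C: parents=['A', 'M']
commit D: parents=['A', 'A']
commit I: parents=['C', 'M']
commit K: parents=['I']
commit M: parents=['O']
commit O: parents=['D']

Answer: A D O M C I K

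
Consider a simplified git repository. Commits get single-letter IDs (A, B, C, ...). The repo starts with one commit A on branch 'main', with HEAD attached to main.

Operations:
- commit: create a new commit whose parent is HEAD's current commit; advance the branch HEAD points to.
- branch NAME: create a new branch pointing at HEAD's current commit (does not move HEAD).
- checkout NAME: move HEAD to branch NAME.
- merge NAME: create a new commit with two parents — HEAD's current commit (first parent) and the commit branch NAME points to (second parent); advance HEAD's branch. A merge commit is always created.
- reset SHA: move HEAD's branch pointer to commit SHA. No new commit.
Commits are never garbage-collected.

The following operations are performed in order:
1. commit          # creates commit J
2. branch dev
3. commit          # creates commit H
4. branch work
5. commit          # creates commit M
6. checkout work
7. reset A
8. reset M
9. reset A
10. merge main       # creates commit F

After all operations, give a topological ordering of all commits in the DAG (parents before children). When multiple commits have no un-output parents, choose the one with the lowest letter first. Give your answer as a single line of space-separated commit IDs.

Answer: A J H M F

Derivation:
After op 1 (commit): HEAD=main@J [main=J]
After op 2 (branch): HEAD=main@J [dev=J main=J]
After op 3 (commit): HEAD=main@H [dev=J main=H]
After op 4 (branch): HEAD=main@H [dev=J main=H work=H]
After op 5 (commit): HEAD=main@M [dev=J main=M work=H]
After op 6 (checkout): HEAD=work@H [dev=J main=M work=H]
After op 7 (reset): HEAD=work@A [dev=J main=M work=A]
After op 8 (reset): HEAD=work@M [dev=J main=M work=M]
After op 9 (reset): HEAD=work@A [dev=J main=M work=A]
After op 10 (merge): HEAD=work@F [dev=J main=M work=F]
commit A: parents=[]
commit F: parents=['A', 'M']
commit H: parents=['J']
commit J: parents=['A']
commit M: parents=['H']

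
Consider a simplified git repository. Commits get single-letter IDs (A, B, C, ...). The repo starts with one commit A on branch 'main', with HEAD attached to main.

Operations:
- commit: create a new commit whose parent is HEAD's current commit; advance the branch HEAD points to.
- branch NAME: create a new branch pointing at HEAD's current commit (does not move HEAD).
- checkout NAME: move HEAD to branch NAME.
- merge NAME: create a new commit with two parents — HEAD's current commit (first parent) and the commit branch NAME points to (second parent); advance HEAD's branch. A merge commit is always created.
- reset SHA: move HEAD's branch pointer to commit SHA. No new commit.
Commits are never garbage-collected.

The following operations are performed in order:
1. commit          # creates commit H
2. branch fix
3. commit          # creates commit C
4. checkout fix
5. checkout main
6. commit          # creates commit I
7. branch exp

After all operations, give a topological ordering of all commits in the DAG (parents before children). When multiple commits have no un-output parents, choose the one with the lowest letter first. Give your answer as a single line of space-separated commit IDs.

After op 1 (commit): HEAD=main@H [main=H]
After op 2 (branch): HEAD=main@H [fix=H main=H]
After op 3 (commit): HEAD=main@C [fix=H main=C]
After op 4 (checkout): HEAD=fix@H [fix=H main=C]
After op 5 (checkout): HEAD=main@C [fix=H main=C]
After op 6 (commit): HEAD=main@I [fix=H main=I]
After op 7 (branch): HEAD=main@I [exp=I fix=H main=I]
commit A: parents=[]
commit C: parents=['H']
commit H: parents=['A']
commit I: parents=['C']

Answer: A H C I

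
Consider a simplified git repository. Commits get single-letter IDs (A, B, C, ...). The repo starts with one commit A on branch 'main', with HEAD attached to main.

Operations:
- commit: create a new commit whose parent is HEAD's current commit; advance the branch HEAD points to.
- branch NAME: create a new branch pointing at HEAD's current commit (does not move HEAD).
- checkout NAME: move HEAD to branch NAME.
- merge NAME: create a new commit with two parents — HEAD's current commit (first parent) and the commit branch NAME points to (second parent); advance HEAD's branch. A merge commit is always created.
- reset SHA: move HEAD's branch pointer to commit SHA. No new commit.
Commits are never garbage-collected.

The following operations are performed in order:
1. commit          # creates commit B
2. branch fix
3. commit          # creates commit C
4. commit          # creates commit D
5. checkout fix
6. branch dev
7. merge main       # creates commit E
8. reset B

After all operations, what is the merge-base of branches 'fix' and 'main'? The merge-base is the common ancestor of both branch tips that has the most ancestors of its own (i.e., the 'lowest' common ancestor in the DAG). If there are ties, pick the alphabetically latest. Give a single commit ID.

After op 1 (commit): HEAD=main@B [main=B]
After op 2 (branch): HEAD=main@B [fix=B main=B]
After op 3 (commit): HEAD=main@C [fix=B main=C]
After op 4 (commit): HEAD=main@D [fix=B main=D]
After op 5 (checkout): HEAD=fix@B [fix=B main=D]
After op 6 (branch): HEAD=fix@B [dev=B fix=B main=D]
After op 7 (merge): HEAD=fix@E [dev=B fix=E main=D]
After op 8 (reset): HEAD=fix@B [dev=B fix=B main=D]
ancestors(fix=B): ['A', 'B']
ancestors(main=D): ['A', 'B', 'C', 'D']
common: ['A', 'B']

Answer: B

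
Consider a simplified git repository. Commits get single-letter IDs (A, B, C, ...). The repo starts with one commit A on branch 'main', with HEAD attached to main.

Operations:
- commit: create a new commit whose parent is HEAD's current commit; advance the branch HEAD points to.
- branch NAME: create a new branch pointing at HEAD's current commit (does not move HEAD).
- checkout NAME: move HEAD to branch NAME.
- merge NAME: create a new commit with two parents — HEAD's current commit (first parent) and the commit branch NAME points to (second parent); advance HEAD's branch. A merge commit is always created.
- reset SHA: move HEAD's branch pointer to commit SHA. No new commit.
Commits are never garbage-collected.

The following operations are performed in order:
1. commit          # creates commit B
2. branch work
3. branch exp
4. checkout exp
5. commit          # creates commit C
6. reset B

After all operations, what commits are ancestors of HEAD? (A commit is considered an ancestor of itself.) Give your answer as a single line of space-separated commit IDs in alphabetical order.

After op 1 (commit): HEAD=main@B [main=B]
After op 2 (branch): HEAD=main@B [main=B work=B]
After op 3 (branch): HEAD=main@B [exp=B main=B work=B]
After op 4 (checkout): HEAD=exp@B [exp=B main=B work=B]
After op 5 (commit): HEAD=exp@C [exp=C main=B work=B]
After op 6 (reset): HEAD=exp@B [exp=B main=B work=B]

Answer: A B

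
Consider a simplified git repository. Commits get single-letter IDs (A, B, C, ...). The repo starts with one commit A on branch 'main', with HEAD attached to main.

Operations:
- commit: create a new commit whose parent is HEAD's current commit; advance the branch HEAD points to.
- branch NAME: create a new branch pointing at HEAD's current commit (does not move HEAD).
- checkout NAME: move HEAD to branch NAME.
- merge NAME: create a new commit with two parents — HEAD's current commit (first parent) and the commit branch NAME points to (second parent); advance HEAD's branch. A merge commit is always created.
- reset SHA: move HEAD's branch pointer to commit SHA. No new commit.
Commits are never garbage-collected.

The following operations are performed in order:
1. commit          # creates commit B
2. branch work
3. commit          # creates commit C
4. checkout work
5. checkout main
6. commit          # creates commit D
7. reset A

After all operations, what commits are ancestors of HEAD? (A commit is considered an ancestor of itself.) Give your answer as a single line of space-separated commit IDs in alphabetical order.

Answer: A

Derivation:
After op 1 (commit): HEAD=main@B [main=B]
After op 2 (branch): HEAD=main@B [main=B work=B]
After op 3 (commit): HEAD=main@C [main=C work=B]
After op 4 (checkout): HEAD=work@B [main=C work=B]
After op 5 (checkout): HEAD=main@C [main=C work=B]
After op 6 (commit): HEAD=main@D [main=D work=B]
After op 7 (reset): HEAD=main@A [main=A work=B]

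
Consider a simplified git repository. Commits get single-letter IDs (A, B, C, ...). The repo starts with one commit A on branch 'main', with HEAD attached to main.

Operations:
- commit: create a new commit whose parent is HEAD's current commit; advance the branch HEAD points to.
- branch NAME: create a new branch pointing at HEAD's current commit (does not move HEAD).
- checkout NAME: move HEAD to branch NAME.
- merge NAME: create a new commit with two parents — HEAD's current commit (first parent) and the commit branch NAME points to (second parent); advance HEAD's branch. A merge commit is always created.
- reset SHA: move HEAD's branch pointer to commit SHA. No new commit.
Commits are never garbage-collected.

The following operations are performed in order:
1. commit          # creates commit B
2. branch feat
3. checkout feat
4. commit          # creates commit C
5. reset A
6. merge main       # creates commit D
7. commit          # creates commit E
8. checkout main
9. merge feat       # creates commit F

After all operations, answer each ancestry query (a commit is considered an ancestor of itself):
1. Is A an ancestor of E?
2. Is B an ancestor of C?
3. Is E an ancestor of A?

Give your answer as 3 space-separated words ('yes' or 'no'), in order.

Answer: yes yes no

Derivation:
After op 1 (commit): HEAD=main@B [main=B]
After op 2 (branch): HEAD=main@B [feat=B main=B]
After op 3 (checkout): HEAD=feat@B [feat=B main=B]
After op 4 (commit): HEAD=feat@C [feat=C main=B]
After op 5 (reset): HEAD=feat@A [feat=A main=B]
After op 6 (merge): HEAD=feat@D [feat=D main=B]
After op 7 (commit): HEAD=feat@E [feat=E main=B]
After op 8 (checkout): HEAD=main@B [feat=E main=B]
After op 9 (merge): HEAD=main@F [feat=E main=F]
ancestors(E) = {A,B,D,E}; A in? yes
ancestors(C) = {A,B,C}; B in? yes
ancestors(A) = {A}; E in? no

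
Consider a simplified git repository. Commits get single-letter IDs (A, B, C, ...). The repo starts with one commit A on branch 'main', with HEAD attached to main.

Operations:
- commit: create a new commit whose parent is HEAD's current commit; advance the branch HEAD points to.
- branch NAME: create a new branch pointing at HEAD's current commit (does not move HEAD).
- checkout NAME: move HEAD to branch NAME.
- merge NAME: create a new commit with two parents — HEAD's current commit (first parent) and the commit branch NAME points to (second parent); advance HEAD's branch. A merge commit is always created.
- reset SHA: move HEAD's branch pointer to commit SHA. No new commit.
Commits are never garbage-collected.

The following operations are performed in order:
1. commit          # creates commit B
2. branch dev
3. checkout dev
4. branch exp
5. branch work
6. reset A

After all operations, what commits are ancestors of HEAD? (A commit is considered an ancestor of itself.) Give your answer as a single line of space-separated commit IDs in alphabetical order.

Answer: A

Derivation:
After op 1 (commit): HEAD=main@B [main=B]
After op 2 (branch): HEAD=main@B [dev=B main=B]
After op 3 (checkout): HEAD=dev@B [dev=B main=B]
After op 4 (branch): HEAD=dev@B [dev=B exp=B main=B]
After op 5 (branch): HEAD=dev@B [dev=B exp=B main=B work=B]
After op 6 (reset): HEAD=dev@A [dev=A exp=B main=B work=B]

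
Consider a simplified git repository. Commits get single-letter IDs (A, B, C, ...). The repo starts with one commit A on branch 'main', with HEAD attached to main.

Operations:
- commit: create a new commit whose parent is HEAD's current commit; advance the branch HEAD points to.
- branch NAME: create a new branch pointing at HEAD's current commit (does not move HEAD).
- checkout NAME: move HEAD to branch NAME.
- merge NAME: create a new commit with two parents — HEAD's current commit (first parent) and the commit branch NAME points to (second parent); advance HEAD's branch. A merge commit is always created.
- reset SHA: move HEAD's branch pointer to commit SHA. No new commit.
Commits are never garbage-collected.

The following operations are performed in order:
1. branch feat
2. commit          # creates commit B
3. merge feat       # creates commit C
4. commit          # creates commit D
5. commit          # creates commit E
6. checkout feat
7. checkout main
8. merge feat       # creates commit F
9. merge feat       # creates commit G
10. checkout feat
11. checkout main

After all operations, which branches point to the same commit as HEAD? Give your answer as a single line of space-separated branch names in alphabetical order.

Answer: main

Derivation:
After op 1 (branch): HEAD=main@A [feat=A main=A]
After op 2 (commit): HEAD=main@B [feat=A main=B]
After op 3 (merge): HEAD=main@C [feat=A main=C]
After op 4 (commit): HEAD=main@D [feat=A main=D]
After op 5 (commit): HEAD=main@E [feat=A main=E]
After op 6 (checkout): HEAD=feat@A [feat=A main=E]
After op 7 (checkout): HEAD=main@E [feat=A main=E]
After op 8 (merge): HEAD=main@F [feat=A main=F]
After op 9 (merge): HEAD=main@G [feat=A main=G]
After op 10 (checkout): HEAD=feat@A [feat=A main=G]
After op 11 (checkout): HEAD=main@G [feat=A main=G]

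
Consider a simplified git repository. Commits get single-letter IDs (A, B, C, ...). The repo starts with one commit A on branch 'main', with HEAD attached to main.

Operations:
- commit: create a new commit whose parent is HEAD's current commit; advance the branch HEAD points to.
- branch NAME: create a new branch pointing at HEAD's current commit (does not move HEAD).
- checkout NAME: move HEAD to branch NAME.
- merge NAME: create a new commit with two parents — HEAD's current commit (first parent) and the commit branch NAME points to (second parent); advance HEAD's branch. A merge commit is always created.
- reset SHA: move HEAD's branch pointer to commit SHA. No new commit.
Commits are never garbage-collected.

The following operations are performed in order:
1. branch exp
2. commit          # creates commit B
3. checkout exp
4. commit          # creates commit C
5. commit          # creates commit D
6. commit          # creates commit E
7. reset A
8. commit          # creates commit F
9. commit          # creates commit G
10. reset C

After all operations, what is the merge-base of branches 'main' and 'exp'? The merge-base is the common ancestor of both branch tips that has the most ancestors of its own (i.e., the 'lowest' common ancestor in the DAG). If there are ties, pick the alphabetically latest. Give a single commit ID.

After op 1 (branch): HEAD=main@A [exp=A main=A]
After op 2 (commit): HEAD=main@B [exp=A main=B]
After op 3 (checkout): HEAD=exp@A [exp=A main=B]
After op 4 (commit): HEAD=exp@C [exp=C main=B]
After op 5 (commit): HEAD=exp@D [exp=D main=B]
After op 6 (commit): HEAD=exp@E [exp=E main=B]
After op 7 (reset): HEAD=exp@A [exp=A main=B]
After op 8 (commit): HEAD=exp@F [exp=F main=B]
After op 9 (commit): HEAD=exp@G [exp=G main=B]
After op 10 (reset): HEAD=exp@C [exp=C main=B]
ancestors(main=B): ['A', 'B']
ancestors(exp=C): ['A', 'C']
common: ['A']

Answer: A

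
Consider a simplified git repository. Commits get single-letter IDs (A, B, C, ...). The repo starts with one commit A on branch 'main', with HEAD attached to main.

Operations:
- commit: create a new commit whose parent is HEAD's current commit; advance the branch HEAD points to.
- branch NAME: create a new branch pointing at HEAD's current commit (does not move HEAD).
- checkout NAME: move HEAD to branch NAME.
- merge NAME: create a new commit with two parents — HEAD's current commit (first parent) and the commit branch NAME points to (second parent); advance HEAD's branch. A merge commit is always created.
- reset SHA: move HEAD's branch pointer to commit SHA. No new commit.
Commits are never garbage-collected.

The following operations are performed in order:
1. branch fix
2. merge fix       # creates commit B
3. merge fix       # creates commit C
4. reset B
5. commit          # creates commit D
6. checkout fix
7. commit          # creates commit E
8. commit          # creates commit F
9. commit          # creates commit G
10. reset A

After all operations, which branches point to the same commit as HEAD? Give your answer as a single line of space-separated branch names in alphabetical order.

Answer: fix

Derivation:
After op 1 (branch): HEAD=main@A [fix=A main=A]
After op 2 (merge): HEAD=main@B [fix=A main=B]
After op 3 (merge): HEAD=main@C [fix=A main=C]
After op 4 (reset): HEAD=main@B [fix=A main=B]
After op 5 (commit): HEAD=main@D [fix=A main=D]
After op 6 (checkout): HEAD=fix@A [fix=A main=D]
After op 7 (commit): HEAD=fix@E [fix=E main=D]
After op 8 (commit): HEAD=fix@F [fix=F main=D]
After op 9 (commit): HEAD=fix@G [fix=G main=D]
After op 10 (reset): HEAD=fix@A [fix=A main=D]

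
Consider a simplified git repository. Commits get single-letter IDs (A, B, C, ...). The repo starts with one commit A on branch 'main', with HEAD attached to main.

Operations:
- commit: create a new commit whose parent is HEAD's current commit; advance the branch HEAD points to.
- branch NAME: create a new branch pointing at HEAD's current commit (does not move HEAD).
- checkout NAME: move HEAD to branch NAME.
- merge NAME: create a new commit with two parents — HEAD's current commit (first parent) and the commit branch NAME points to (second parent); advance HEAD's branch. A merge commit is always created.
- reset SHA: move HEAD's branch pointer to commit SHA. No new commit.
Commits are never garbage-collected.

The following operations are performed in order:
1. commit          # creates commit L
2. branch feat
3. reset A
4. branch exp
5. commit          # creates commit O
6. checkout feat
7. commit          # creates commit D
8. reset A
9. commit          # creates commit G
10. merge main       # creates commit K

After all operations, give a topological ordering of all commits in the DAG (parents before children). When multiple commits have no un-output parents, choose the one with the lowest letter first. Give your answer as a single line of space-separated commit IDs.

Answer: A G L D O K

Derivation:
After op 1 (commit): HEAD=main@L [main=L]
After op 2 (branch): HEAD=main@L [feat=L main=L]
After op 3 (reset): HEAD=main@A [feat=L main=A]
After op 4 (branch): HEAD=main@A [exp=A feat=L main=A]
After op 5 (commit): HEAD=main@O [exp=A feat=L main=O]
After op 6 (checkout): HEAD=feat@L [exp=A feat=L main=O]
After op 7 (commit): HEAD=feat@D [exp=A feat=D main=O]
After op 8 (reset): HEAD=feat@A [exp=A feat=A main=O]
After op 9 (commit): HEAD=feat@G [exp=A feat=G main=O]
After op 10 (merge): HEAD=feat@K [exp=A feat=K main=O]
commit A: parents=[]
commit D: parents=['L']
commit G: parents=['A']
commit K: parents=['G', 'O']
commit L: parents=['A']
commit O: parents=['A']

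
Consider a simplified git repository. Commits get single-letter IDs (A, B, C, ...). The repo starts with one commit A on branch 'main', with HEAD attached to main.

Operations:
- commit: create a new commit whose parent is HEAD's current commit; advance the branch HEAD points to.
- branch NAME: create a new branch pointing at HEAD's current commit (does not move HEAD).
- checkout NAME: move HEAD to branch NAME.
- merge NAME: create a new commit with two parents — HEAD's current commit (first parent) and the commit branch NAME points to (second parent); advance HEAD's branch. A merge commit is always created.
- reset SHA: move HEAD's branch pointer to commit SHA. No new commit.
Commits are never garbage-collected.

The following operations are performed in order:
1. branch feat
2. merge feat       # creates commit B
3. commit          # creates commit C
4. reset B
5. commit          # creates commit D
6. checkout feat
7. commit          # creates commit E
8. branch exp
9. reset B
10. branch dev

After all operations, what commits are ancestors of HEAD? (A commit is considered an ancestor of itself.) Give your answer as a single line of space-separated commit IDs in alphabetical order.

Answer: A B

Derivation:
After op 1 (branch): HEAD=main@A [feat=A main=A]
After op 2 (merge): HEAD=main@B [feat=A main=B]
After op 3 (commit): HEAD=main@C [feat=A main=C]
After op 4 (reset): HEAD=main@B [feat=A main=B]
After op 5 (commit): HEAD=main@D [feat=A main=D]
After op 6 (checkout): HEAD=feat@A [feat=A main=D]
After op 7 (commit): HEAD=feat@E [feat=E main=D]
After op 8 (branch): HEAD=feat@E [exp=E feat=E main=D]
After op 9 (reset): HEAD=feat@B [exp=E feat=B main=D]
After op 10 (branch): HEAD=feat@B [dev=B exp=E feat=B main=D]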